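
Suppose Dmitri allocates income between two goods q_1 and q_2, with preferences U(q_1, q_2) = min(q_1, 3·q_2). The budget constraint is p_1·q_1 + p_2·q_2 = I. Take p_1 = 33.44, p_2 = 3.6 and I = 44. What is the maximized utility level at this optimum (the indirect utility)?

V = 1.2702

With perfect complements, no substitution: consume in ratio q_1:q_2 = 3:1.
Budget: p_1·q_1 + p_2·(1/3)·q_1 = I, so (3·p_1 + p_2)·q_1 = 3·I.
Demand: q_1*(p_1,p_2,I) = 3·I/(3·p_1 + p_2), q_2* = I/(3·p_1 + p_2).
Here 3·33.44 + 3.6 = 103.92, giving q_1* = 1.2702 and q_2* = 0.4234.
Utility at the optimum: U(1.2702, 0.4234) = 1.2702.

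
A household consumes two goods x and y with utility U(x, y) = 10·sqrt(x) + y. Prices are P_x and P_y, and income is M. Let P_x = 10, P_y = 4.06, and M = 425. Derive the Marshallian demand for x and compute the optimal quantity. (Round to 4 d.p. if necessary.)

x* = 4.1209

Thus x* = (5·P_y/P_x)² — independent of M — with the rest of income spent on y.
Plugging in: x* = (5·4.06/10)² = 4.1209.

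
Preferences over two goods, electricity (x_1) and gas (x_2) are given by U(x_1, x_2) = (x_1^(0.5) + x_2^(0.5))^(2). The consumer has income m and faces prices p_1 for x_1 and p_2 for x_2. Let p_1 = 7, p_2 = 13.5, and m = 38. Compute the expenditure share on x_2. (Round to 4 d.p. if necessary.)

share on x_2 = 0.3415

Numerically x_2/x_1 = 0.268861, so x_1* = 38/(7 + 13.5·0.268861) = 3.5749 and x_2* = 0.268861·3.5749 = 0.9612.
Expenditure on x_2: 13.5·0.9612 = 12.9756; share = 0.3415.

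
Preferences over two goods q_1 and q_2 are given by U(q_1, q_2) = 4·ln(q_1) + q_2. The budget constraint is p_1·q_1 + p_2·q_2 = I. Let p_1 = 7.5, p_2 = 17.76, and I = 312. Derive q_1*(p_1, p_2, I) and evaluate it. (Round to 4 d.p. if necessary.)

Set MRS = p_1/p_2: (4/q_1)/1 = p_1/p_2.
So q_1*(p_1,p_2) = 4·p_2/p_1, independent of income; and q_2* = (I − 4·p_2)/p_2.
At the given prices: q_1* = 4·17.76/7.5 = 9.472.

q_1* = 9.472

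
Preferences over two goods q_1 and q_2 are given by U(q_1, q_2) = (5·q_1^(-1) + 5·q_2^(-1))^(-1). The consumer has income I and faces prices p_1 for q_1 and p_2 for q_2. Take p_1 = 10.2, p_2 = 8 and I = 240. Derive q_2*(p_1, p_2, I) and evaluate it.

MU_q_1 ∝ 5·q_1^(-2), MU_q_2 ∝ 5·q_2^(-2), so MRS = (q_2/q_1)^(2) = p_1/p_2.
Hence q_2/q_1 = (p_1/p_2)^(1/(2)), i.e. raised to the 0.5 power.
Substitute q_2 = (q_2/q_1)·q_1 into the budget: q_1* = I/(p_1 + p_2·(q_2/q_1)).
Numerically q_2/q_1 = 1.129159, so q_1* = 240/(10.2 + 8·1.129159) = 12.4784 and q_2* = 1.129159·12.4784 = 14.0901.

q_2* = 14.0901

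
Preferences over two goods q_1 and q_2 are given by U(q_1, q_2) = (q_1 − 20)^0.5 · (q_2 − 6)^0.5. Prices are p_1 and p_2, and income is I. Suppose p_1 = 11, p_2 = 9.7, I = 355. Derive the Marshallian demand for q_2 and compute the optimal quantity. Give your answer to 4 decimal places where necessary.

q_2* = 9.9588

Discretionary income = 355 − 20·11 − 6·9.7 = 76.8; q_2* = 6 + 0.5·76.8/9.7 = 9.9588.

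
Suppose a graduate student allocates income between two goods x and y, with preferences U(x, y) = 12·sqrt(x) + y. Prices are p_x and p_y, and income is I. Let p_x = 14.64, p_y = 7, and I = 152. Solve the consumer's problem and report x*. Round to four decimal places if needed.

Utility is quasi-linear in y; the FOC for x is 6/√x = p_x/p_y.
Solve: √x = 6·p_y/p_x, so x*(p_x,p_y) = (6·p_y/p_x)², and y* = (I − p_x·x*)/p_y.
Plugging in: x* = (6·7/14.64)² = 8.2303.

x* = 8.2303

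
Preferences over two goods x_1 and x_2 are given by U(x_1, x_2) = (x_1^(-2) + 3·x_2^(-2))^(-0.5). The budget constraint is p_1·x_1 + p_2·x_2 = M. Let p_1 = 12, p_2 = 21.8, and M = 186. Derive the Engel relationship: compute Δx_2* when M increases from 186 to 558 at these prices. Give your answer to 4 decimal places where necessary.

MRS = MU_x_1/MU_x_2 = (1/3)·(x_2/x_1)^(3). Set equal to p_1/p_2.
Solve for the ratio: x_2/x_1 = [3·p_1/p_2]^(1/3).
Substitute x_2 = (x_2/x_1)·x_1 into the budget: x_1* = M/(p_1 + p_2·(x_2/x_1)).
Numerically x_2/x_1 = 1.181994, so x_1* = 186/(12 + 21.8·1.181994) = 4.9249 and x_2* = 1.181994·4.9249 = 5.8212.
At M' = 558: x_2* = 17.4635. Change: 17.4635 − 5.8212 = 11.6423.

Δx_2* = 11.6423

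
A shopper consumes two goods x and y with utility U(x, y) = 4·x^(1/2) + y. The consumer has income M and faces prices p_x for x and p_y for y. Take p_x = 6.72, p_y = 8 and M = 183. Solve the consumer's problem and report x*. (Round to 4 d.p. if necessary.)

MU_x = 2/√x, MU_y = 1. Tangency: 2/√x = p_x/p_y.
Solve: √x = 2·p_y/p_x, so x*(p_x,p_y) = (2·p_y/p_x)², and y* = (M − p_x·x*)/p_y.
Plugging in: x* = (2·8/6.72)² = 5.6689.

x* = 5.6689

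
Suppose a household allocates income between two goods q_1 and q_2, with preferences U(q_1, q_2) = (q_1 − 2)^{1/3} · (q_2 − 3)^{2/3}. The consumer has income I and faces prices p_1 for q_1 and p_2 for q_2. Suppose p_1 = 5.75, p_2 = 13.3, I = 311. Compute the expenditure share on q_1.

This is Cobb-Douglas in (q_1−2, q_2−3): tangency gives 1/3·p_2·(q_2−3) = 2/3·p_1·(q_1−2).
Substituting into the budget: q_1* = 2 + 1/3·(I − 2·p_1 − 3·p_2)/p_1, and q_2* = 3 + 2/3·(…)/p_2.
Discretionary income = 311 − 2·5.75 − 3·13.3 = 259.6; q_1* = 2 + 1/3·259.6/5.75 = 17.0493; q_2* = 3 + 2/3·259.6/13.3 = 16.0125.
Expenditure on q_1: 5.75·17.0493 = 98.0333; share = 0.3152.

share on q_1 = 0.3152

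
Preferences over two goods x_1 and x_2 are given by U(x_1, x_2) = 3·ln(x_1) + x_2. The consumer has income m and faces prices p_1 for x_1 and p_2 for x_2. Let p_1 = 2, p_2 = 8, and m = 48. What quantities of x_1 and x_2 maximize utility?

x_1* = 12, x_2* = 3

MU_x_1 = 3/x_1, MU_x_2 = 1. Tangency: 3/x_1 = p_1/p_2.
So x_1*(p_1,p_2) = 3·p_2/p_1, independent of income; and x_2* = (m − 3·p_2)/p_2.
At the given prices: x_1* = 3·8/2 = 12, and x_2* = 3.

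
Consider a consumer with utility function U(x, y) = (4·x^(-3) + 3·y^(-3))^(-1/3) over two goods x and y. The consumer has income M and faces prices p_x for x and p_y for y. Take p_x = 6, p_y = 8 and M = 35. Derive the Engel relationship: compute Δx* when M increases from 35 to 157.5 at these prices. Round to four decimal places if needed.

MU_x ∝ 4·x^(-4), MU_y ∝ 3·y^(-4), so MRS = (4/3)·(y/x)^(4) = p_x/p_y.
Solve for the ratio: y/x = [(3/4)·p_x/p_y]^(0.25).
With the ratio pinned down, the budget gives x* = M/(p_x + p_y·(y/x)) and y* = (y/x)·x*.
Numerically y/x = 0.866025, so x* = 35/(6 + 8·0.866025) = 2.7073.
At M' = 157.5: x* = 12.1827. Change: 12.1827 − 2.7073 = 9.4754.

Δx* = 9.4754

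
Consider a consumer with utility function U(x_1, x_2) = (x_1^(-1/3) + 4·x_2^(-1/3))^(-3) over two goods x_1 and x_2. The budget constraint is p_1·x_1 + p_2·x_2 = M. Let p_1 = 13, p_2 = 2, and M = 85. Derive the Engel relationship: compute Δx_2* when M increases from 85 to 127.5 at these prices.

Substitute x_2 = (x_2/x_1)·x_1 into the budget: x_1* = M/(p_1 + p_2·(x_2/x_1)).
Numerically x_2/x_1 = 11.5141, so x_1* = 85/(13 + 2·11.5141) = 2.3593 and x_2* = 11.5141·2.3593 = 27.1648.
At M' = 127.5: x_2* = 40.7472. Change: 40.7472 − 27.1648 = 13.5824.

Δx_2* = 13.5824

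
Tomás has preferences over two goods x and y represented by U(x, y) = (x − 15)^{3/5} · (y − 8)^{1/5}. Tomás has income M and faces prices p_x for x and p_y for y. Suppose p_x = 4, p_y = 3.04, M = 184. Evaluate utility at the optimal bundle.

V = 8.8247

After buying the subsistence bundle (15, 8), a share 0.75 of the remaining income goes to x: x* = 15 + 0.75·(M − 15p_x − 8p_y)/p_x.
Discretionary income = 184 − 15·4 − 8·3.04 = 99.68; x* = 15 + 0.75·99.68/4 = 33.69; y* = 8 + 0.25·99.68/3.04 = 16.1974.
Utility at the optimum: U(33.69, 16.1974) = 8.8247.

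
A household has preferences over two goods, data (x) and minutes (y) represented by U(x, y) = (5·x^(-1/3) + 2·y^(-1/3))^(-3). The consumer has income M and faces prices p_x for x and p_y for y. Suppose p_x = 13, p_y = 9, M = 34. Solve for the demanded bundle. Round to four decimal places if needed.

x* = 1.7928, y* = 1.1881

From the CES first-order condition, (5/2)·(y/x)^(4/3) = p_x/p_y.
Hence y/x = ((2/5)·p_x/p_y)^(1/(4/3)), i.e. raised to the 0.75 power.
With the ratio pinned down, the budget gives x* = M/(p_x + p_y·(y/x)) and y* = (y/x)·x*.
Numerically y/x = 0.662706, so x* = 34/(13 + 9·0.662706) = 1.7928 and y* = 0.662706·1.7928 = 1.1881.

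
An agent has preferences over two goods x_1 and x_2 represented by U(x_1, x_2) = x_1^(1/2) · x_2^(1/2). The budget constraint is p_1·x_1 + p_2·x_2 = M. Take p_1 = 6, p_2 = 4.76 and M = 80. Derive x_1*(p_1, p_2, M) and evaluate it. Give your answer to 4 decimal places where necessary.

The MRS is x_2/x_1. Set MRS = p_1/p_2.
Rearranging, p_2·x_2 = p_1·x_1. Substituting into the budget gives p_1·x_1·(1 + 1) = M.
Demand: x_1*(p_1,p_2,M) = 0.5·M/p_1 and x_2* = 0.5·M/p_2.
At p_1=6, p_2=4.76, M=80: x_1* = 0.5·80/6 = 6.6667.

x_1* = 6.6667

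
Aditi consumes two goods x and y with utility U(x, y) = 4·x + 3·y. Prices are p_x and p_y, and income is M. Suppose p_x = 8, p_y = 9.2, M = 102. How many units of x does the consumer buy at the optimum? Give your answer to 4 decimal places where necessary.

Linear utility — the consumer picks whichever good has higher MU/price: 4/8 = 0.5 vs 3/9.2 = 0.3261.
x gives more utility per dollar, so spend all income on x: x* = M/p_x, y* = 0.
Numerically: x* = 12.75, y* = 0.

x* = 12.75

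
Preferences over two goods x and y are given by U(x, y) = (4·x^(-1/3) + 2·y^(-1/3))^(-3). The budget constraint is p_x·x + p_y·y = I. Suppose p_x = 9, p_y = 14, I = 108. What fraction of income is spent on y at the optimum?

share on y = 0.3991

Numerically y/x = 0.426887, so x* = 108/(9 + 14·0.426887) = 7.2113 and y* = 0.426887·7.2113 = 3.0784.
Expenditure on y: 14·3.0784 = 43.098; share = 0.3991.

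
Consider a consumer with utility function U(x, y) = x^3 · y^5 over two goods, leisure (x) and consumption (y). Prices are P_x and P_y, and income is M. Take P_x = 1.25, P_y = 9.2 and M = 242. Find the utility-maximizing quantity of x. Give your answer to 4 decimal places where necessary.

MU_x/MU_y = (3·y)/(5·x); tangency sets this equal to P_x/P_y.
So 3·P_y·y = 5·P_x·x; combined with the budget, a share 0.375 of income goes to x.
Demand: x*(P_x,P_y,M) = 0.375·M/P_x and y* = 0.625·M/P_y.
At P_x=1.25, P_y=9.2, M=242: x* = 0.375·242/1.25 = 72.6.

x* = 72.6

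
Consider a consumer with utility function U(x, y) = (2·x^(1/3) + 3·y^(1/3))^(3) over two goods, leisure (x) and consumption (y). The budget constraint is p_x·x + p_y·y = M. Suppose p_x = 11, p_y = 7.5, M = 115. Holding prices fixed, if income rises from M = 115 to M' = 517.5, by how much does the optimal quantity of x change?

Δx* = 11.3465

MU_x ∝ 2·x^(-2/3), MU_y ∝ 3·y^(-2/3), so MRS = (2/3)·(y/x)^(2/3) = p_x/p_y.
Solve for the ratio: y/x = [(3/2)·p_x/p_y]^(1.5).
With the ratio pinned down, the budget gives x* = M/(p_x + p_y·(y/x)) and y* = (y/x)·x*.
Numerically y/x = 3.263127, so x* = 115/(11 + 7.5·3.263127) = 3.2419.
At M' = 517.5: x* = 14.5884. Change: 14.5884 − 3.2419 = 11.3465.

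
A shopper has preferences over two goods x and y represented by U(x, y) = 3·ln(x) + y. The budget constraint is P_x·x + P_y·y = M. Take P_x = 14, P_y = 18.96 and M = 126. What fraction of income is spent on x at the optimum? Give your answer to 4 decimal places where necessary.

Set MRS = P_x/P_y: (3/x)/1 = P_x/P_y.
So x*(P_x,P_y) = 3·P_y/P_x, independent of income; and y* = (M − 3·P_y)/P_y.
At the given prices: x* = 3·18.96/14 = 4.0629, and y* = 3.6456.
Expenditure on x: 14·4.0629 = 56.88; share = 0.4514.

share on x = 0.4514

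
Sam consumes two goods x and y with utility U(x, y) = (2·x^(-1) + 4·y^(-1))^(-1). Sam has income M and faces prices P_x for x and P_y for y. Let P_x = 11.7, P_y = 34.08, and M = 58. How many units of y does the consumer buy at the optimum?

MU_x ∝ 2·x^(-2), MU_y ∝ 4·y^(-2), so MRS = (1/2)·(y/x)^(2) = P_x/P_y.
Solve for the ratio: y/x = [2·P_x/P_y]^(0.5).
With the ratio pinned down, the budget gives x* = M/(P_x + P_y·(y/x)) and y* = (y/x)·x*.
Numerically y/x = 0.828625, so x* = 58/(11.7 + 34.08·0.828625) = 1.4522 and y* = 0.828625·1.4522 = 1.2033.

y* = 1.2033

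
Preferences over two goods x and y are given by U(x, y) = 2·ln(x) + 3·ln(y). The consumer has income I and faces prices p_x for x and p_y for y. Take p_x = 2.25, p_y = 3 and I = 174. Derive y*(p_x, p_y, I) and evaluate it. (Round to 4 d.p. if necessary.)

y* = 34.8

The MRS is (2/3)·y/x. Set MRS = p_x/p_y.
Rearranging, p_y·y = (3/2)·p_x·x. Substituting into the budget gives p_x·x·(1 + (3/2)) = I.
Demand: x*(p_x,p_y,I) = 0.4·I/p_x and y* = 0.6·I/p_y.
At p_x=2.25, p_y=3, I=174: y* = 0.6·174/3 = 34.8.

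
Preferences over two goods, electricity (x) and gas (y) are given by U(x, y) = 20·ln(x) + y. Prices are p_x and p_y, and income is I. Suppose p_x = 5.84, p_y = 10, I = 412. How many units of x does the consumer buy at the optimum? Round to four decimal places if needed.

x* = 34.2466

Set MRS = p_x/p_y: (20/x)/1 = p_x/p_y.
So x*(p_x,p_y) = 20·p_y/p_x, independent of income; and y* = (I − 20·p_y)/p_y.
At the given prices: x* = 20·10/5.84 = 34.2466.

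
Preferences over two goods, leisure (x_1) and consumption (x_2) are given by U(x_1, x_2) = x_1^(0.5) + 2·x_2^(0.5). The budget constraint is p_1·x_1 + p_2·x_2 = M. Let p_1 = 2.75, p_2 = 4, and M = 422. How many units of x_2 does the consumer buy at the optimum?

x_2* = 77.3667

Numerically x_2/x_1 = 1.890625, so x_1* = 422/(2.75 + 4·1.890625) = 40.9212 and x_2* = 1.890625·40.9212 = 77.3667.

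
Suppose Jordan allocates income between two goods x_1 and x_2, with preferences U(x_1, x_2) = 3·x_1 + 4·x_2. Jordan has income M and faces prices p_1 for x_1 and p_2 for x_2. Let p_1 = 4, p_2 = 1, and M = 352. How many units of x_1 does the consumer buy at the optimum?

Linear utility — the consumer picks whichever good has higher MU/price: 3/4 = 0.75 vs 4/1 = 4.
x_2 gives more utility per dollar, so spend all income on x_2: x_2* = M/p_2, x_1* = 0.
Numerically: x_1* = 0, x_2* = 352.

x_1* = 0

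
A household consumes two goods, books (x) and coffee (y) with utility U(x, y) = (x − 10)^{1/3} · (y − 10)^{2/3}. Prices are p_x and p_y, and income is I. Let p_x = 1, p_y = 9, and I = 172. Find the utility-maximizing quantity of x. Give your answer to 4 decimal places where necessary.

Let x' = x−10, y' = y−10. MRS = (1/2)·y'/x' = p_x/p_y.
Substituting into the budget: x* = 10 + 1/3·(I − 10·p_x − 10·p_y)/p_x, and y* = 10 + 2/3·(…)/p_y.
Discretionary income = 172 − 10·1 − 10·9 = 72; x* = 10 + 1/3·72/1 = 34.

x* = 34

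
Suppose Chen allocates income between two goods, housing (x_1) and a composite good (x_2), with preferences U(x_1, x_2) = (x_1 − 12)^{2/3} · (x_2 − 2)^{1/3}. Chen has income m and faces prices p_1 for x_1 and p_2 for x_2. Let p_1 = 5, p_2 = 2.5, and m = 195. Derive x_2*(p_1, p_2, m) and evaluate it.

After buying the subsistence bundle (12, 2), a share 2/3 of the remaining income goes to x_1: x_1* = 12 + 2/3·(m − 12p_1 − 2p_2)/p_1.
Discretionary income = 195 − 12·5 − 2·2.5 = 130; x_2* = 2 + 1/3·130/2.5 = 19.3333.

x_2* = 19.3333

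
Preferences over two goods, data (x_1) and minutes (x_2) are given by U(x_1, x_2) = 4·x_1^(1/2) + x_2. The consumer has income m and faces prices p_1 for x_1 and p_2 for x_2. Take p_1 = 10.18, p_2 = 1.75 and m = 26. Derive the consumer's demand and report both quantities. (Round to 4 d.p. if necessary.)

Plugging in: x_1* = (2·1.75/10.18)² = 0.1182, x_2* = 14.1695.

x_1* = 0.1182, x_2* = 14.1695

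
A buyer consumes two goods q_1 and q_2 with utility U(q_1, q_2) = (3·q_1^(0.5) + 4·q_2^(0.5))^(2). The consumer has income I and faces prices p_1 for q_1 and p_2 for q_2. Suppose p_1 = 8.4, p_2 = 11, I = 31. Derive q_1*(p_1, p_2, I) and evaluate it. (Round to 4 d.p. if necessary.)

Numerically q_2/q_1 = 1.036694, so q_1* = 31/(8.4 + 11·1.036694) = 1.5654.

q_1* = 1.5654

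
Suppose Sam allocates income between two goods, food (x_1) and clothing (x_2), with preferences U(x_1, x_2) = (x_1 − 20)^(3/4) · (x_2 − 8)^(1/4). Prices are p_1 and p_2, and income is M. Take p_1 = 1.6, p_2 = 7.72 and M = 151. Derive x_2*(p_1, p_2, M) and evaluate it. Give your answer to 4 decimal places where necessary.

x_2* = 9.8536

Let x_1' = x_1−20, x_2' = x_2−8. MRS = 3·x_2'/x_1' = p_1/p_2.
Substituting into the budget: x_1* = 20 + 0.75·(M − 20·p_1 − 8·p_2)/p_1, and x_2* = 8 + 0.25·(…)/p_2.
Discretionary income = 151 − 20·1.6 − 8·7.72 = 57.24; x_2* = 8 + 0.25·57.24/7.72 = 9.8536.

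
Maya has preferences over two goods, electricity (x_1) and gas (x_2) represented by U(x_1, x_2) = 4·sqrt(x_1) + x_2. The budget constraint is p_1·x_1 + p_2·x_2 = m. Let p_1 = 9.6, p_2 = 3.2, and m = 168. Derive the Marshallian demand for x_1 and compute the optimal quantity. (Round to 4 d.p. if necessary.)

x_1* = 0.4444

Thus x_1* = (2·p_2/p_1)² — independent of m — with the rest of income spent on x_2.
Plugging in: x_1* = (2·3.2/9.6)² = 0.4444.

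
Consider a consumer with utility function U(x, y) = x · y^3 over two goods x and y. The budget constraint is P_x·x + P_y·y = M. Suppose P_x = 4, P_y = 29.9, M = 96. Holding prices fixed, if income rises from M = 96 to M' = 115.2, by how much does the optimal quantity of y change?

MU_x/MU_y = (y)/(3·x); tangency sets this equal to P_x/P_y.
So P_y·y = 3·P_x·x; combined with the budget, a share 0.25 of income goes to x.
Demand: x*(P_x,P_y,M) = 0.25·M/P_x and y* = 0.75·M/P_y.
At P_x=4, P_y=29.9, M=96: y* = 0.75·96/29.9 = 2.408.
At M' = 115.2: y* = 2.8896. Change: 2.8896 − 2.408 = 0.4816.

Δy* = 0.4816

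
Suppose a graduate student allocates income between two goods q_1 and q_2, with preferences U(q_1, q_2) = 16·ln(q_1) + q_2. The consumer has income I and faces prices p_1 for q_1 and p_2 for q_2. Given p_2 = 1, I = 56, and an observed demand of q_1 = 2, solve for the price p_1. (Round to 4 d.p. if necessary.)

p_1 = 8

MU_q_1 = 16/q_1, MU_q_2 = 1. Tangency: 16/q_1 = p_1/p_2.
So q_1*(p_1,p_2) = 16·p_2/p_1, independent of income; and q_2* = (I − 16·p_2)/p_2.
Set q_1* = 2 in the demand function and solve for p_1: p_1 = 8.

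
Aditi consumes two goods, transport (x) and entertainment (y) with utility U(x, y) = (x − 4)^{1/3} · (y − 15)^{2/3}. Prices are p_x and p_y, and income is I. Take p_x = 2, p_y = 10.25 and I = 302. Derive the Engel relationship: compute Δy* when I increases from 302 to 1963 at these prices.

Δy* = 108.0325

MRS = (1/2)·(y−15)/(x−4). Tangency with p_x/p_y gives y−15 = 2·(p_x/p_y)·(x−4).
After buying the subsistence bundle (4, 15), a share 1/3 of the remaining income goes to x: x* = 4 + 1/3·(I − 4p_x − 15p_y)/p_x.
Discretionary income = 302 − 4·2 − 15·10.25 = 140.25; y* = 15 + 2/3·140.25/10.25 = 24.122.
At I' = 1963: y* = 132.1545. Change: 132.1545 − 24.122 = 108.0325.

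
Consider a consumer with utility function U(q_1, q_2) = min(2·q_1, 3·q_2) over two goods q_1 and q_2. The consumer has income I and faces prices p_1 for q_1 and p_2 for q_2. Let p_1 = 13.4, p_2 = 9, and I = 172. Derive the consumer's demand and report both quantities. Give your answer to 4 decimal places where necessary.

With perfect complements, no substitution: consume in ratio q_1:q_2 = 3:2.
Budget: p_1·q_1 + p_2·(2/3)·q_1 = I, so (3·p_1 + 2·p_2)·q_1 = 3·I.
Demand: q_1*(p_1,p_2,I) = 3·I/(3·p_1 + 2·p_2), q_2* = 2·I/(3·p_1 + 2·p_2).
Here 3·13.4 + 2·9 = 58.2, giving q_1* = 8.866 and q_2* = 5.9107.

q_1* = 8.866, q_2* = 5.9107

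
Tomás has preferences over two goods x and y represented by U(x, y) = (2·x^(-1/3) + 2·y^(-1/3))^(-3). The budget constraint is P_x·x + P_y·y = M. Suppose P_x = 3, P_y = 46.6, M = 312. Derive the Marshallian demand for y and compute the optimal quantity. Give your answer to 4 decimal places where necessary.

From the CES first-order condition, (y/x)^(4/3) = P_x/P_y.
Solve for the ratio: y/x = [P_x/P_y]^(0.75).
Substitute y = (y/x)·x into the budget: x* = M/(P_x + P_y·(y/x)).
Numerically y/x = 0.127806, so x* = 312/(3 + 46.6·0.127806) = 34.8379 and y* = 0.127806·34.8379 = 4.4525.

y* = 4.4525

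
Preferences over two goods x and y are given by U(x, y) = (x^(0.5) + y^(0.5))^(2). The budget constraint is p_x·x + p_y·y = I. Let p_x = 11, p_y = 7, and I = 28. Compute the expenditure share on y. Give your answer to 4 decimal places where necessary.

share on y = 0.6111

Substitute y = (y/x)·x into the budget: x* = I/(p_x + p_y·(y/x)).
Numerically y/x = 2.469388, so x* = 28/(11 + 7·2.469388) = 0.9899 and y* = 2.469388·0.9899 = 2.4444.
Expenditure on y: 7·2.4444 = 17.1111; share = 0.6111.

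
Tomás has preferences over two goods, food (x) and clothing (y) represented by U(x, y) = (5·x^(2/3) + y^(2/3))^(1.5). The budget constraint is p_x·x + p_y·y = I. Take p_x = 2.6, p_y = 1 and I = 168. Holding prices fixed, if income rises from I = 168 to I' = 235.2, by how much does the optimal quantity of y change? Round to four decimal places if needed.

MRS = MU_x/MU_y = 5·(y/x)^(1/3). Set equal to p_x/p_y.
Hence y/x = ((1/5)·p_x/p_y)^(1/(1/3)), i.e. raised to the 3 power.
Substitute y = (y/x)·x into the budget: x* = I/(p_x + p_y·(y/x)).
Numerically y/x = 0.140608, so x* = 168/(2.6 + 1·0.140608) = 61.3003 and y* = 0.140608·61.3003 = 8.6193.
At I' = 235.2: y* = 12.067. Change: 12.067 − 8.6193 = 3.4477.

Δy* = 3.4477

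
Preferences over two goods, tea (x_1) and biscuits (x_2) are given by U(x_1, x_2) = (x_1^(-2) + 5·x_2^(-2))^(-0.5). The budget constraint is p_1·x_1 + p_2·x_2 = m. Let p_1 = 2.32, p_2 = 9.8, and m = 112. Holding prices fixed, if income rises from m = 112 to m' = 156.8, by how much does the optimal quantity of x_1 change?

From the CES first-order condition, (1/5)·(x_2/x_1)^(3) = p_1/p_2.
Solve for the ratio: x_2/x_1 = [5·p_1/p_2]^(1/3).
Substitute x_2 = (x_2/x_1)·x_1 into the budget: x_1* = m/(p_1 + p_2·(x_2/x_1)).
Numerically x_2/x_1 = 1.057817, so x_1* = 112/(2.32 + 9.8·1.057817) = 8.8282.
At m' = 156.8: x_1* = 12.3595. Change: 12.3595 − 8.8282 = 3.5313.

Δx_1* = 3.5313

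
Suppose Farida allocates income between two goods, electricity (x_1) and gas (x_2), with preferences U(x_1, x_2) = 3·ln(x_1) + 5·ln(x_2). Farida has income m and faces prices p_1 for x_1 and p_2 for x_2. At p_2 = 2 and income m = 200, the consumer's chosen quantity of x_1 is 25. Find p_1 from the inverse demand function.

The MRS is (3/5)·x_2/x_1. Set MRS = p_1/p_2.
So 3·p_2·x_2 = 5·p_1·x_1; combined with the budget, a share 0.375 of income goes to x_1.
Demand: x_1*(p_1,p_2,m) = 0.375·m/p_1 and x_2* = 0.625·m/p_2.
Set x_1* = 25 in the demand function and solve for p_1: p_1 = 3.

p_1 = 3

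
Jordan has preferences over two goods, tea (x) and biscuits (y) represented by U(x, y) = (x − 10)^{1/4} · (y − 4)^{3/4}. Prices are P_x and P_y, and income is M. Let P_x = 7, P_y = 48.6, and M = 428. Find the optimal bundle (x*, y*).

x* = 15.8429, y* = 6.5247

MRS = (1/3)·(y−4)/(x−10). Tangency with P_x/P_y gives y−4 = 3·(P_x/P_y)·(x−10).
Substituting into the budget: x* = 10 + 0.25·(M − 10·P_x − 4·P_y)/P_x, and y* = 4 + 0.75·(…)/P_y.
Discretionary income = 428 − 10·7 − 4·48.6 = 163.6; x* = 10 + 0.25·163.6/7 = 15.8429; y* = 4 + 0.75·163.6/48.6 = 6.5247.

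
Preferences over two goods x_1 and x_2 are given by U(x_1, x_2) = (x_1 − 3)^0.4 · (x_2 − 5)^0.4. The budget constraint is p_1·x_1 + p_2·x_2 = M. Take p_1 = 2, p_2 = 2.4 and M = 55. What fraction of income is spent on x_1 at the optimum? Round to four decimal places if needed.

share on x_1 = 0.4455

Substituting into the budget: x_1* = 3 + 0.5·(M − 3·p_1 − 5·p_2)/p_1, and x_2* = 5 + 0.5·(…)/p_2.
Discretionary income = 55 − 3·2 − 5·2.4 = 37; x_1* = 3 + 0.5·37/2 = 12.25; x_2* = 5 + 0.5·37/2.4 = 12.7083.
Expenditure on x_1: 2·12.25 = 24.5; share = 0.4455.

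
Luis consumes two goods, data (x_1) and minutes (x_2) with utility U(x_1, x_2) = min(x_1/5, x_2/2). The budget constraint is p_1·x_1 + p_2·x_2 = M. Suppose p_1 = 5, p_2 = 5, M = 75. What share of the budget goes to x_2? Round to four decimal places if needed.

share on x_2 = 0.2857

Demand: x_1*(p_1,p_2,M) = 5·M/(5·p_1 + 2·p_2), x_2* = 2·M/(5·p_1 + 2·p_2).
Here 5·5 + 2·5 = 35, giving x_1* = 10.7143 and x_2* = 4.2857.
Expenditure on x_2: 5·4.2857 = 21.4286; share = 0.2857.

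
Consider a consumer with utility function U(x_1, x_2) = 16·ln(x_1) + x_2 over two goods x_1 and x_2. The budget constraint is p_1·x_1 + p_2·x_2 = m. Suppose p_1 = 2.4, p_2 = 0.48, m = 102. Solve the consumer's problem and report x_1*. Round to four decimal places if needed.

Set MRS = p_1/p_2: (16/x_1)/1 = p_1/p_2.
So x_1*(p_1,p_2) = 16·p_2/p_1, independent of income; and x_2* = (m − 16·p_2)/p_2.
At the given prices: x_1* = 16·0.48/2.4 = 3.2.

x_1* = 3.2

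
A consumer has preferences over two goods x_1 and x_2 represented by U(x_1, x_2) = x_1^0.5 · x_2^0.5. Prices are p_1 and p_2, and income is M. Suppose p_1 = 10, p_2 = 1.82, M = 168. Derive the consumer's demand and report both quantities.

x_1* = 8.4, x_2* = 46.1538

MU_x_1/MU_x_2 = (0.5·x_2)/(0.5·x_1); tangency sets this equal to p_1/p_2.
Rearranging, p_2·x_2 = p_1·x_1. Substituting into the budget gives p_1·x_1·(1 + 1) = M.
Demand: x_1*(p_1,p_2,M) = 0.5·M/p_1 and x_2* = 0.5·M/p_2.
At p_1=10, p_2=1.82, M=168: x_1* = 0.5·168/10 = 8.4, x_2* = 46.1538.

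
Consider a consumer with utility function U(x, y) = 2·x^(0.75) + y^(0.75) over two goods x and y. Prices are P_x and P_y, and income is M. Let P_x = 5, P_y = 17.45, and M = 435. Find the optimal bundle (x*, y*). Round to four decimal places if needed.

MRS = MU_x/MU_y = 2·(y/x)^(0.25). Set equal to P_x/P_y.
Solve for the ratio: y/x = [(1/2)·P_x/P_y]^(4).
Substitute y = (y/x)·x into the budget: x* = M/(P_x + P_y·(y/x)).
Numerically y/x = 0.000421, so x* = 435/(5 + 17.45·0.000421) = 86.8723 and y* = 0.000421·86.8723 = 0.0366.

x* = 86.8723, y* = 0.0366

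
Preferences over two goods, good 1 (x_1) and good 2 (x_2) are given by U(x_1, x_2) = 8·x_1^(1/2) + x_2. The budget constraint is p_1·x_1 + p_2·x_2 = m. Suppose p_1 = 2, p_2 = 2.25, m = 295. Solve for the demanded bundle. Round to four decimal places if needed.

x_1* = 20.25, x_2* = 113.1111

MU_x_1 = 4/√x_1, MU_x_2 = 1. Tangency: 4/√x_1 = p_1/p_2.
Solve: √x_1 = 4·p_2/p_1, so x_1*(p_1,p_2) = (4·p_2/p_1)², and x_2* = (m − p_1·x_1*)/p_2.
Plugging in: x_1* = (4·2.25/2)² = 20.25, x_2* = 113.1111.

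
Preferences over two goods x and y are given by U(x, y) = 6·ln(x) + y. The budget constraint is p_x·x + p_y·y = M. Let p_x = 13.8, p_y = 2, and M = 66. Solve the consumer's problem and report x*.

x* = 0.8696

So x*(p_x,p_y) = 6·p_y/p_x, independent of income; and y* = (M − 6·p_y)/p_y.
At the given prices: x* = 6·2/13.8 = 0.8696.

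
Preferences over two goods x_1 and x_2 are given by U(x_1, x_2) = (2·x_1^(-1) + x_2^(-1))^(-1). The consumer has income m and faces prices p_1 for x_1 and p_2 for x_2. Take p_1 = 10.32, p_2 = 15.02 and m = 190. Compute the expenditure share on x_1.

MU_x_1 ∝ 2·x_1^(-2), MU_x_2 ∝ x_2^(-2), so MRS = 2·(x_2/x_1)^(2) = p_1/p_2.
Solve for the ratio: x_2/x_1 = [(1/2)·p_1/p_2]^(0.5).
With the ratio pinned down, the budget gives x_1* = m/(p_1 + p_2·(x_2/x_1)) and x_2* = (x_2/x_1)·x_1*.
Numerically x_2/x_1 = 0.586125, so x_1* = 190/(10.32 + 15.02·0.586125) = 9.9354 and x_2* = 0.586125·9.9354 = 5.8234.
Expenditure on x_1: 10.32·9.9354 = 102.533; share = 0.5396.

share on x_1 = 0.5396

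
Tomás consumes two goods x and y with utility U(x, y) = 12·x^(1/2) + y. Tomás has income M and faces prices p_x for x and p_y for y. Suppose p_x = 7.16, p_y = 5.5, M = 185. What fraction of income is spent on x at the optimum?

Utility is quasi-linear in y; the FOC for x is 6/√x = p_x/p_y.
Thus x* = (6·p_y/p_x)² — independent of M — with the rest of income spent on y.
Plugging in: x* = (6·5.5/7.16)² = 21.2423, y* = 5.9827.
Expenditure on x: 7.16·21.2423 = 152.095; share = 0.8221.

share on x = 0.8221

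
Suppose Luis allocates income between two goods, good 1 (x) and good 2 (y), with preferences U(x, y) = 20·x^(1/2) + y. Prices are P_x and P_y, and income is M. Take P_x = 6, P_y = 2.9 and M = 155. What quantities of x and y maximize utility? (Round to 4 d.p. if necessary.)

MU_x = 10/√x, MU_y = 1. Tangency: 10/√x = P_x/P_y.
Solve: √x = 10·P_y/P_x, so x*(P_x,P_y) = (10·P_y/P_x)², and y* = (M − P_x·x*)/P_y.
Plugging in: x* = (10·2.9/6)² = 23.3611, y* = 5.1149.

x* = 23.3611, y* = 5.1149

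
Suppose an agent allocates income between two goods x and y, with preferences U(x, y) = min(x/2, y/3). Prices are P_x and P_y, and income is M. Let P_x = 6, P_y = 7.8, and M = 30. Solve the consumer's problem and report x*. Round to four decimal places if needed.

x* = 1.6949

Demand: x*(P_x,P_y,M) = 2·M/(2·P_x + 3·P_y), y* = 3·M/(2·P_x + 3·P_y).
Here 2·6 + 3·7.8 = 35.4, giving x* = 1.6949.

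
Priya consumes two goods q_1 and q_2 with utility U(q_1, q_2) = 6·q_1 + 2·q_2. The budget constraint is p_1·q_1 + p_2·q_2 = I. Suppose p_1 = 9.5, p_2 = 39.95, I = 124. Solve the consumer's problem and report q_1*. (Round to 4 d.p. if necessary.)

Linear utility — the consumer picks whichever good has higher MU/price: 6/9.5 = 0.6316 vs 2/39.95 = 0.0501.
q_1 gives more utility per dollar, so spend all income on q_1: q_1* = I/p_1, q_2* = 0.
Numerically: q_1* = 13.0526, q_2* = 0.

q_1* = 13.0526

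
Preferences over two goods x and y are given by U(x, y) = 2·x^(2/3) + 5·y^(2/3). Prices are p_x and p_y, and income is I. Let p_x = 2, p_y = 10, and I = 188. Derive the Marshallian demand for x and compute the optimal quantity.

x* = 57.8462

From the CES first-order condition, (2/5)·(y/x)^(1/3) = p_x/p_y.
Solve for the ratio: y/x = [(5/2)·p_x/p_y]^(3).
With the ratio pinned down, the budget gives x* = I/(p_x + p_y·(y/x)) and y* = (y/x)·x*.
Numerically y/x = 0.125, so x* = 188/(2 + 10·0.125) = 57.8462.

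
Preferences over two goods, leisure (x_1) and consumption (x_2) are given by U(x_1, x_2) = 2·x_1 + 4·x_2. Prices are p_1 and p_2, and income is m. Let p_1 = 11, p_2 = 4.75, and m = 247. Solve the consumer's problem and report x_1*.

x_2 gives more utility per dollar, so spend all income on x_2: x_2* = m/p_2, x_1* = 0.
Numerically: x_1* = 0, x_2* = 52.

x_1* = 0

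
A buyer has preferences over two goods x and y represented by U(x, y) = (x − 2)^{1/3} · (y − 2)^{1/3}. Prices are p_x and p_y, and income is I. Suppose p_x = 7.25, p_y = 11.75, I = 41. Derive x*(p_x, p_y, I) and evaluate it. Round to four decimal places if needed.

x* = 2.2069

This is Cobb-Douglas in (x−2, y−2): tangency gives 1/3·p_y·(y−2) = 1/3·p_x·(x−2).
Substituting into the budget: x* = 2 + 0.5·(I − 2·p_x − 2·p_y)/p_x, and y* = 2 + 0.5·(…)/p_y.
Discretionary income = 41 − 2·7.25 − 2·11.75 = 3; x* = 2 + 0.5·3/7.25 = 2.2069.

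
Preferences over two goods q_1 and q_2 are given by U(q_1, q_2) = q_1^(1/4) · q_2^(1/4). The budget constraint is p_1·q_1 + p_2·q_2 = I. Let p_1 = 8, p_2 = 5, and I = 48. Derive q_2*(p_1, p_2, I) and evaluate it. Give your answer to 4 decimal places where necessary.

q_2* = 4.8

The MRS is q_2/q_1. Set MRS = p_1/p_2.
So 0.25·p_2·q_2 = 0.25·p_1·q_1; combined with the budget, a share 0.5 of income goes to q_1.
Demand: q_1*(p_1,p_2,I) = 0.5·I/p_1 and q_2* = 0.5·I/p_2.
At p_1=8, p_2=5, I=48: q_2* = 0.5·48/5 = 4.8.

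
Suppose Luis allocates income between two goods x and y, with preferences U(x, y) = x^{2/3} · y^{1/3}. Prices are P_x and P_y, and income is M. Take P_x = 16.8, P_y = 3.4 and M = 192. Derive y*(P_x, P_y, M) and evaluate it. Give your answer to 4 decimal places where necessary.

y* = 18.8235

MU_x/MU_y = (2/3·y)/(1/3·x); tangency sets this equal to P_x/P_y.
Rearranging, P_y·y = (1/2)·P_x·x. Substituting into the budget gives P_x·x·(1 + (1/2)) = M.
Demand: x*(P_x,P_y,M) = 2/3·M/P_x and y* = 1/3·M/P_y.
At P_x=16.8, P_y=3.4, M=192: y* = 1/3·192/3.4 = 18.8235.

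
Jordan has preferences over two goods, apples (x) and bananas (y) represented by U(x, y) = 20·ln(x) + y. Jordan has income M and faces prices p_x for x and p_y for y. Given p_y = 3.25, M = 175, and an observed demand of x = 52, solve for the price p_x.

p_x = 1.25

MU_x = 20/x, MU_y = 1. Tangency: 20/x = p_x/p_y.
So x*(p_x,p_y) = 20·p_y/p_x, independent of income; and y* = (M − 20·p_y)/p_y.
Set x* = 52 in the demand function and solve for p_x: p_x = 1.25.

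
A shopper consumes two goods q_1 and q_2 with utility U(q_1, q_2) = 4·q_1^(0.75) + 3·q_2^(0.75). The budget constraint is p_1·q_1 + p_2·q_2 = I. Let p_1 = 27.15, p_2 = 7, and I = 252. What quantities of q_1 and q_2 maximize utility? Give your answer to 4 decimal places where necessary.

MRS = MU_q_1/MU_q_2 = (4/3)·(q_2/q_1)^(0.25). Set equal to p_1/p_2.
Hence q_2/q_1 = ((3/4)·p_1/p_2)^(1/(0.25)), i.e. raised to the 4 power.
With the ratio pinned down, the budget gives q_1* = I/(p_1 + p_2·(q_2/q_1)) and q_2* = (q_2/q_1)·q_1*.
Numerically q_2/q_1 = 71.603167, so q_1* = 252/(27.15 + 7·71.603167) = 0.4769 and q_2* = 71.603167·0.4769 = 34.1502.

q_1* = 0.4769, q_2* = 34.1502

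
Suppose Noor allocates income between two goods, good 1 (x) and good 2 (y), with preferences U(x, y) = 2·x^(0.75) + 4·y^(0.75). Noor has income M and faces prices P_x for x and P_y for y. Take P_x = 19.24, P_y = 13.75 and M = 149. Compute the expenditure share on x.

MRS = MU_x/MU_y = (1/2)·(y/x)^(0.25). Set equal to P_x/P_y.
Hence y/x = (2·P_x/P_y)^(1/(0.25)), i.e. raised to the 4 power.
With the ratio pinned down, the budget gives x* = M/(P_x + P_y·(y/x)) and y* = (y/x)·x*.
Numerically y/x = 61.337979, so x* = 149/(19.24 + 13.75·61.337979) = 0.1727 and y* = 61.337979·0.1727 = 10.5947.
Expenditure on x: 19.24·0.1727 = 3.3233; share = 0.0223.

share on x = 0.0223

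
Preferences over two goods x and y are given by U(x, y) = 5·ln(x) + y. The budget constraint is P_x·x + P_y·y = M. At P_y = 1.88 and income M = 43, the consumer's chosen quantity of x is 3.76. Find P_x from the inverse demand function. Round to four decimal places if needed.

Set MRS = P_x/P_y: (5/x)/1 = P_x/P_y.
So x*(P_x,P_y) = 5·P_y/P_x, independent of income; and y* = (M − 5·P_y)/P_y.
Set x* = 3.76 in the demand function and solve for P_x: P_x = 2.5.

P_x = 2.5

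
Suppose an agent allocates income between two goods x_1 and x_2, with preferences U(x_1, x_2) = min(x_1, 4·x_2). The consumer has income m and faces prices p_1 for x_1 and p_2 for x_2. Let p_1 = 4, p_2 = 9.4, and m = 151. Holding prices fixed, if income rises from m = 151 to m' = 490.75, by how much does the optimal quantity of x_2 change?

Demand: x_1*(p_1,p_2,m) = 4·m/(4·p_1 + p_2), x_2* = m/(4·p_1 + p_2).
Here 4·4 + 9.4 = 25.4, giving x_2* = 5.9449.
At m' = 490.75: x_2* = 19.3209. Change: 19.3209 − 5.9449 = 13.376.

Δx_2* = 13.376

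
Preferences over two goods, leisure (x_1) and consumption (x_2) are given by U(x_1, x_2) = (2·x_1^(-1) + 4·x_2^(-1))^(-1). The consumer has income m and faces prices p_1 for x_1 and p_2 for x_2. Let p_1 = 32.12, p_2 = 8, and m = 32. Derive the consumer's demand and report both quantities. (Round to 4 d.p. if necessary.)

From the CES first-order condition, (1/2)·(x_2/x_1)^(2) = p_1/p_2.
Hence x_2/x_1 = (2·p_1/p_2)^(1/(2)), i.e. raised to the 0.5 power.
With the ratio pinned down, the budget gives x_1* = m/(p_1 + p_2·(x_2/x_1)) and x_2* = (x_2/x_1)·x_1*.
Numerically x_2/x_1 = 2.833725, so x_1* = 32/(32.12 + 8·2.833725) = 0.5841 and x_2* = 2.833725·0.5841 = 1.655.

x_1* = 0.5841, x_2* = 1.655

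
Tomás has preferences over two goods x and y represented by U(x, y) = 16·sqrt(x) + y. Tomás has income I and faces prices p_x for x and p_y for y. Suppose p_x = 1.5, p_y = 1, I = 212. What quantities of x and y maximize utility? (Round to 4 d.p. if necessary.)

Utility is quasi-linear in y; the FOC for x is 8/√x = p_x/p_y.
Thus x* = (8·p_y/p_x)² — independent of I — with the rest of income spent on y.
Plugging in: x* = (8·1/1.5)² = 28.4444, y* = 169.3333.

x* = 28.4444, y* = 169.3333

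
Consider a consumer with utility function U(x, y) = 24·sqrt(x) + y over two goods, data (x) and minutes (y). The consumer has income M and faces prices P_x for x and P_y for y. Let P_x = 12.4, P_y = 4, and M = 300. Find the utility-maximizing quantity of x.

x* = 14.9844

Thus x* = (12·P_y/P_x)² — independent of M — with the rest of income spent on y.
Plugging in: x* = (12·4/12.4)² = 14.9844.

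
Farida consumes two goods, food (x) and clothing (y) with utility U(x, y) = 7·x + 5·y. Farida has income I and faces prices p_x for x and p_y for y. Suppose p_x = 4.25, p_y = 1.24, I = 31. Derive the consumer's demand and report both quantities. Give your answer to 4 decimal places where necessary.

Perfect substitutes: compare marginal utility per dollar. 7/p_x vs 5/p_y → 1.6471 vs 4.0323.
y gives more utility per dollar, so spend all income on y: y* = I/p_y, x* = 0.
Numerically: x* = 0, y* = 25.

x* = 0, y* = 25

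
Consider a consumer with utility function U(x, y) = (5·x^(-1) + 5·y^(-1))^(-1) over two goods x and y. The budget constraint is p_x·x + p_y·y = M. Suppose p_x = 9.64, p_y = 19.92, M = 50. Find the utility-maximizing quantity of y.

From the CES first-order condition, (y/x)^(2) = p_x/p_y.
Hence y/x = (p_x/p_y)^(1/(2)), i.e. raised to the 0.5 power.
With the ratio pinned down, the budget gives x* = M/(p_x + p_y·(y/x)) and y* = (y/x)·x*.
Numerically y/x = 0.695655, so x* = 50/(9.64 + 19.92·0.695655) = 2.1279 and y* = 0.695655·2.1279 = 1.4803.

y* = 1.4803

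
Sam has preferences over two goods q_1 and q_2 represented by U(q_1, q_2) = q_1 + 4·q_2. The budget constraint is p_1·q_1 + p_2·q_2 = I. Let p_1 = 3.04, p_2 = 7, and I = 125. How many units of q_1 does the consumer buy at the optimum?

q_1* = 0

Perfect substitutes: compare marginal utility per dollar. 1/p_1 vs 4/p_2 → 0.3289 vs 0.5714.
q_2 gives more utility per dollar, so spend all income on q_2: q_2* = I/p_2, q_1* = 0.
Numerically: q_1* = 0, q_2* = 17.8571.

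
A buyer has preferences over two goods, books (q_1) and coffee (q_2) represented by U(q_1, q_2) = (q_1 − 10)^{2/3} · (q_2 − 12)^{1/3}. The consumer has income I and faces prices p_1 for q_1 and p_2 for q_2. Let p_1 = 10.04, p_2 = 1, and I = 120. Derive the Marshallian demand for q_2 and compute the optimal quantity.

q_2* = 14.5333

Let q_1' = q_1−10, q_2' = q_2−12. MRS = 2·q_2'/q_1' = p_1/p_2.
After buying the subsistence bundle (10, 12), a share 2/3 of the remaining income goes to q_1: q_1* = 10 + 2/3·(I − 10p_1 − 12p_2)/p_1.
Discretionary income = 120 − 10·10.04 − 12·1 = 7.6; q_2* = 12 + 1/3·7.6/1 = 14.5333.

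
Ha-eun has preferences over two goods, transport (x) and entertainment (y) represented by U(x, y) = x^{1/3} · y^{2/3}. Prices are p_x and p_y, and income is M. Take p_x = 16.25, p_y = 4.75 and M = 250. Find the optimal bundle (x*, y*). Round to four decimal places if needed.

The MRS is (1/2)·y/x. Set MRS = p_x/p_y.
So 1/3·p_y·y = 2/3·p_x·x; combined with the budget, a share 1/3 of income goes to x.
Demand: x*(p_x,p_y,M) = 1/3·M/p_x and y* = 2/3·M/p_y.
At p_x=16.25, p_y=4.75, M=250: x* = 1/3·250/16.25 = 5.1282, y* = 35.0877.

x* = 5.1282, y* = 35.0877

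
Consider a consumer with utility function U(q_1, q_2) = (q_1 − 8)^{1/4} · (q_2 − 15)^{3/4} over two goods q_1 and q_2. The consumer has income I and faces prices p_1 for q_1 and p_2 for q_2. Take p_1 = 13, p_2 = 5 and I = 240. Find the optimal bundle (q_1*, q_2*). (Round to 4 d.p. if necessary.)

MRS = (1/3)·(q_2−15)/(q_1−8). Tangency with p_1/p_2 gives q_2−15 = 3·(p_1/p_2)·(q_1−8).
Substituting into the budget: q_1* = 8 + 0.25·(I − 8·p_1 − 15·p_2)/p_1, and q_2* = 15 + 0.75·(…)/p_2.
Discretionary income = 240 − 8·13 − 15·5 = 61; q_1* = 8 + 0.25·61/13 = 9.1731; q_2* = 15 + 0.75·61/5 = 24.15.

q_1* = 9.1731, q_2* = 24.15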